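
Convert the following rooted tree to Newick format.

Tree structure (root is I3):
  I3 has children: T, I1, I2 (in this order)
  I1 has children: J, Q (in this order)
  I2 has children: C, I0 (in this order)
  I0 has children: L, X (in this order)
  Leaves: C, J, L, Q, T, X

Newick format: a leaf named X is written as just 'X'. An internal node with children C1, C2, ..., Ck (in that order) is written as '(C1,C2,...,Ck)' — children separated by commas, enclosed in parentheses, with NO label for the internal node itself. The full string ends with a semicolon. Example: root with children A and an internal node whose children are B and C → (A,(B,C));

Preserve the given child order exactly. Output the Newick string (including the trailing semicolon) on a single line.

Answer: (T,(J,Q),(C,(L,X)));

Derivation:
internal I3 with children ['T', 'I1', 'I2']
  leaf 'T' → 'T'
  internal I1 with children ['J', 'Q']
    leaf 'J' → 'J'
    leaf 'Q' → 'Q'
  → '(J,Q)'
  internal I2 with children ['C', 'I0']
    leaf 'C' → 'C'
    internal I0 with children ['L', 'X']
      leaf 'L' → 'L'
      leaf 'X' → 'X'
    → '(L,X)'
  → '(C,(L,X))'
→ '(T,(J,Q),(C,(L,X)))'
Final: (T,(J,Q),(C,(L,X)));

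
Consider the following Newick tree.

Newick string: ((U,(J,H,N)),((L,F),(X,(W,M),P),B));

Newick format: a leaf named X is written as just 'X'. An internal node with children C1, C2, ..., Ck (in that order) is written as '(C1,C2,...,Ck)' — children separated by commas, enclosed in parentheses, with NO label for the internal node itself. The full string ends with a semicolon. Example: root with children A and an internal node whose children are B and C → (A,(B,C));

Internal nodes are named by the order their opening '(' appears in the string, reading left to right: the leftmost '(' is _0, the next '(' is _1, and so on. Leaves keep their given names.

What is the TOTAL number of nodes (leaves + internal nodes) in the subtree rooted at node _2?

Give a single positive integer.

Answer: 4

Derivation:
Newick: ((U,(J,H,N)),((L,F),(X,(W,M),P),B));
Locate _2: it is the '(' at position 4 (the 3rd '(' reading left to right).
Query: subtree rooted at _2
_2: subtree_size = 1 + 3
  J: subtree_size = 1 + 0
  H: subtree_size = 1 + 0
  N: subtree_size = 1 + 0
Total subtree size of _2: 4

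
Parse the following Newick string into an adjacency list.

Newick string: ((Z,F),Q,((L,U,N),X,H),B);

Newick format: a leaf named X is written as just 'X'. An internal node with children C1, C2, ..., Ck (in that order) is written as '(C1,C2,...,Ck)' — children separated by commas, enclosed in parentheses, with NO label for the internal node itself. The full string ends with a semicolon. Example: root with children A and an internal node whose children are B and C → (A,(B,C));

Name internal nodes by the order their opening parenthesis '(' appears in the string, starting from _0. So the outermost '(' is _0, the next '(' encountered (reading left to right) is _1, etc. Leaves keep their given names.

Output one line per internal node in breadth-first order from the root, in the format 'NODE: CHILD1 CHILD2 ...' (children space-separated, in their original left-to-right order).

Input: ((Z,F),Q,((L,U,N),X,H),B);
Scanning left-to-right, naming '(' by encounter order:
  pos 0: '(' -> open internal node _0 (depth 1)
  pos 1: '(' -> open internal node _1 (depth 2)
  pos 5: ')' -> close internal node _1 (now at depth 1)
  pos 9: '(' -> open internal node _2 (depth 2)
  pos 10: '(' -> open internal node _3 (depth 3)
  pos 16: ')' -> close internal node _3 (now at depth 2)
  pos 21: ')' -> close internal node _2 (now at depth 1)
  pos 24: ')' -> close internal node _0 (now at depth 0)
Total internal nodes: 4
BFS adjacency from root:
  _0: _1 Q _2 B
  _1: Z F
  _2: _3 X H
  _3: L U N

Answer: _0: _1 Q _2 B
_1: Z F
_2: _3 X H
_3: L U N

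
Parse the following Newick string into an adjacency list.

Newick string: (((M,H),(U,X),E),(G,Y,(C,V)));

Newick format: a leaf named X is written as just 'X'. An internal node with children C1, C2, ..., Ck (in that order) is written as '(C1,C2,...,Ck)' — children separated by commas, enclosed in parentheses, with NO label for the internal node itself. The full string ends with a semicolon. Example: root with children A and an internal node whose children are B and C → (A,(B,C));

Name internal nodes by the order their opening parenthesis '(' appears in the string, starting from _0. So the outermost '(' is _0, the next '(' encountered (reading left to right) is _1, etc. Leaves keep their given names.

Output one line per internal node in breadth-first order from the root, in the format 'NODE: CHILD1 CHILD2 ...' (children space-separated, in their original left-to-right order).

Input: (((M,H),(U,X),E),(G,Y,(C,V)));
Scanning left-to-right, naming '(' by encounter order:
  pos 0: '(' -> open internal node _0 (depth 1)
  pos 1: '(' -> open internal node _1 (depth 2)
  pos 2: '(' -> open internal node _2 (depth 3)
  pos 6: ')' -> close internal node _2 (now at depth 2)
  pos 8: '(' -> open internal node _3 (depth 3)
  pos 12: ')' -> close internal node _3 (now at depth 2)
  pos 15: ')' -> close internal node _1 (now at depth 1)
  pos 17: '(' -> open internal node _4 (depth 2)
  pos 22: '(' -> open internal node _5 (depth 3)
  pos 26: ')' -> close internal node _5 (now at depth 2)
  pos 27: ')' -> close internal node _4 (now at depth 1)
  pos 28: ')' -> close internal node _0 (now at depth 0)
Total internal nodes: 6
BFS adjacency from root:
  _0: _1 _4
  _1: _2 _3 E
  _4: G Y _5
  _2: M H
  _3: U X
  _5: C V

Answer: _0: _1 _4
_1: _2 _3 E
_4: G Y _5
_2: M H
_3: U X
_5: C V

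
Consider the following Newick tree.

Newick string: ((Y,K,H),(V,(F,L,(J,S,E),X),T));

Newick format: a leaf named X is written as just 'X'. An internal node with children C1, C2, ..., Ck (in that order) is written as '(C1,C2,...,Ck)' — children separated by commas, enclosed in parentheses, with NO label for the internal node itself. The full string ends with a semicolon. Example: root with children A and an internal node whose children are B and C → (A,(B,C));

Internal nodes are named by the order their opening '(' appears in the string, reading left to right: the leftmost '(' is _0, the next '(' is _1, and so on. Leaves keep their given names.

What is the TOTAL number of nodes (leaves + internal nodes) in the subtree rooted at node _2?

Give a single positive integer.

Answer: 11

Derivation:
Newick: ((Y,K,H),(V,(F,L,(J,S,E),X),T));
Locate _2: it is the '(' at position 9 (the 3rd '(' reading left to right).
Query: subtree rooted at _2
_2: subtree_size = 1 + 10
  V: subtree_size = 1 + 0
  _3: subtree_size = 1 + 7
    F: subtree_size = 1 + 0
    L: subtree_size = 1 + 0
    _4: subtree_size = 1 + 3
      J: subtree_size = 1 + 0
      S: subtree_size = 1 + 0
      E: subtree_size = 1 + 0
    X: subtree_size = 1 + 0
  T: subtree_size = 1 + 0
Total subtree size of _2: 11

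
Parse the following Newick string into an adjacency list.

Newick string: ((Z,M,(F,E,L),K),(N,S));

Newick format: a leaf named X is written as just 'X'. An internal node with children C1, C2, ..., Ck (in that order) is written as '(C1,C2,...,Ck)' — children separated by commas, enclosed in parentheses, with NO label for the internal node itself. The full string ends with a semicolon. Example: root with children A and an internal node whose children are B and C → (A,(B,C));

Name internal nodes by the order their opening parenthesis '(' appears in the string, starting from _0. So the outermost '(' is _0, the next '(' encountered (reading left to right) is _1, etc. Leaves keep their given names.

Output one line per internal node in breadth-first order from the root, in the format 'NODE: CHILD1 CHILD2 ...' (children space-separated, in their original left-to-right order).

Input: ((Z,M,(F,E,L),K),(N,S));
Scanning left-to-right, naming '(' by encounter order:
  pos 0: '(' -> open internal node _0 (depth 1)
  pos 1: '(' -> open internal node _1 (depth 2)
  pos 6: '(' -> open internal node _2 (depth 3)
  pos 12: ')' -> close internal node _2 (now at depth 2)
  pos 15: ')' -> close internal node _1 (now at depth 1)
  pos 17: '(' -> open internal node _3 (depth 2)
  pos 21: ')' -> close internal node _3 (now at depth 1)
  pos 22: ')' -> close internal node _0 (now at depth 0)
Total internal nodes: 4
BFS adjacency from root:
  _0: _1 _3
  _1: Z M _2 K
  _3: N S
  _2: F E L

Answer: _0: _1 _3
_1: Z M _2 K
_3: N S
_2: F E L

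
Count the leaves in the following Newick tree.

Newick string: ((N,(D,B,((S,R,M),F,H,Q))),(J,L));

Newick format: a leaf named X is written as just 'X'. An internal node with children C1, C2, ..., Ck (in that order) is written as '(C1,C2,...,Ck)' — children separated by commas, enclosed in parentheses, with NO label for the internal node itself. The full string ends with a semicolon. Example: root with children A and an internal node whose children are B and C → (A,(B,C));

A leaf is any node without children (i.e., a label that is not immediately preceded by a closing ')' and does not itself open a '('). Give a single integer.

Newick: ((N,(D,B,((S,R,M),F,H,Q))),(J,L));
Scan left-to-right; a leaf is any maximal label run not followed by '(':
  pos 2: leaf 'N' → count = 1
  pos 5: leaf 'D' → count = 2
  pos 7: leaf 'B' → count = 3
  pos 11: leaf 'S' → count = 4
  pos 13: leaf 'R' → count = 5
  pos 15: leaf 'M' → count = 6
  pos 18: leaf 'F' → count = 7
  pos 20: leaf 'H' → count = 8
  pos 22: leaf 'Q' → count = 9
  pos 28: leaf 'J' → count = 10
  pos 30: leaf 'L' → count = 11
Total leaves: 11

Answer: 11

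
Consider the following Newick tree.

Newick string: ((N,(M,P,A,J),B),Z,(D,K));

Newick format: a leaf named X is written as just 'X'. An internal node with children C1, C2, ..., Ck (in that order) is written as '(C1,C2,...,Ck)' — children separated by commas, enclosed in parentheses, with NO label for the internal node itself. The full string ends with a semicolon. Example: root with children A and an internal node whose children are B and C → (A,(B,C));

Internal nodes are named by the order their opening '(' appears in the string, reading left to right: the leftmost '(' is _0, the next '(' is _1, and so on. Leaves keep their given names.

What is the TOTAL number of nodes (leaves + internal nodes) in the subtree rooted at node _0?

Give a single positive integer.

Newick: ((N,(M,P,A,J),B),Z,(D,K));
Locate _0: it is the '(' at position 0 (the 1st '(' reading left to right).
Query: subtree rooted at _0
_0: subtree_size = 1 + 12
  _1: subtree_size = 1 + 7
    N: subtree_size = 1 + 0
    _2: subtree_size = 1 + 4
      M: subtree_size = 1 + 0
      P: subtree_size = 1 + 0
      A: subtree_size = 1 + 0
      J: subtree_size = 1 + 0
    B: subtree_size = 1 + 0
  Z: subtree_size = 1 + 0
  _3: subtree_size = 1 + 2
    D: subtree_size = 1 + 0
    K: subtree_size = 1 + 0
Total subtree size of _0: 13

Answer: 13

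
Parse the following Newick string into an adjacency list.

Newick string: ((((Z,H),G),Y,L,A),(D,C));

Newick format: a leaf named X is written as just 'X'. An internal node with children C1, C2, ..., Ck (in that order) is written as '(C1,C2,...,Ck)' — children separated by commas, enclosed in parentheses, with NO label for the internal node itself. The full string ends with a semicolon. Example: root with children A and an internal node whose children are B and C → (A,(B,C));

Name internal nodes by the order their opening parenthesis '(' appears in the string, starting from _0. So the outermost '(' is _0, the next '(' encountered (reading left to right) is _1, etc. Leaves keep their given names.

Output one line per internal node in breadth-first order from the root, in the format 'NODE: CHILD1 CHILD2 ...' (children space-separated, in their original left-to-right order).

Answer: _0: _1 _4
_1: _2 Y L A
_4: D C
_2: _3 G
_3: Z H

Derivation:
Input: ((((Z,H),G),Y,L,A),(D,C));
Scanning left-to-right, naming '(' by encounter order:
  pos 0: '(' -> open internal node _0 (depth 1)
  pos 1: '(' -> open internal node _1 (depth 2)
  pos 2: '(' -> open internal node _2 (depth 3)
  pos 3: '(' -> open internal node _3 (depth 4)
  pos 7: ')' -> close internal node _3 (now at depth 3)
  pos 10: ')' -> close internal node _2 (now at depth 2)
  pos 17: ')' -> close internal node _1 (now at depth 1)
  pos 19: '(' -> open internal node _4 (depth 2)
  pos 23: ')' -> close internal node _4 (now at depth 1)
  pos 24: ')' -> close internal node _0 (now at depth 0)
Total internal nodes: 5
BFS adjacency from root:
  _0: _1 _4
  _1: _2 Y L A
  _4: D C
  _2: _3 G
  _3: Z H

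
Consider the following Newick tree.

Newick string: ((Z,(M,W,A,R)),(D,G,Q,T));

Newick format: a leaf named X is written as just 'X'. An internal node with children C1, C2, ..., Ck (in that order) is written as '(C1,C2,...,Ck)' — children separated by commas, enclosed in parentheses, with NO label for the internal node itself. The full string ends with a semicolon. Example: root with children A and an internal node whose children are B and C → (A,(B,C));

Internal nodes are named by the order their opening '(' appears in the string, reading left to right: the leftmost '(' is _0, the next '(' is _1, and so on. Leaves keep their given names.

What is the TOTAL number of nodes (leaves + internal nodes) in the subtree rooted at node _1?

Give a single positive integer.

Newick: ((Z,(M,W,A,R)),(D,G,Q,T));
Locate _1: it is the '(' at position 1 (the 2nd '(' reading left to right).
Query: subtree rooted at _1
_1: subtree_size = 1 + 6
  Z: subtree_size = 1 + 0
  _2: subtree_size = 1 + 4
    M: subtree_size = 1 + 0
    W: subtree_size = 1 + 0
    A: subtree_size = 1 + 0
    R: subtree_size = 1 + 0
Total subtree size of _1: 7

Answer: 7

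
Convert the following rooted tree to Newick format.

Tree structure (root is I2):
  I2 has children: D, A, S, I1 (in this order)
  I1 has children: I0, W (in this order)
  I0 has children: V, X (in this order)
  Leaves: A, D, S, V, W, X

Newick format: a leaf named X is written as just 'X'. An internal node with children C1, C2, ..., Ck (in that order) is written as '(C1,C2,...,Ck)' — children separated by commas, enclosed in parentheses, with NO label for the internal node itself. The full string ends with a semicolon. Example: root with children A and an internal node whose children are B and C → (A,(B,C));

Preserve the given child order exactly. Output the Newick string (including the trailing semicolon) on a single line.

internal I2 with children ['D', 'A', 'S', 'I1']
  leaf 'D' → 'D'
  leaf 'A' → 'A'
  leaf 'S' → 'S'
  internal I1 with children ['I0', 'W']
    internal I0 with children ['V', 'X']
      leaf 'V' → 'V'
      leaf 'X' → 'X'
    → '(V,X)'
    leaf 'W' → 'W'
  → '((V,X),W)'
→ '(D,A,S,((V,X),W))'
Final: (D,A,S,((V,X),W));

Answer: (D,A,S,((V,X),W));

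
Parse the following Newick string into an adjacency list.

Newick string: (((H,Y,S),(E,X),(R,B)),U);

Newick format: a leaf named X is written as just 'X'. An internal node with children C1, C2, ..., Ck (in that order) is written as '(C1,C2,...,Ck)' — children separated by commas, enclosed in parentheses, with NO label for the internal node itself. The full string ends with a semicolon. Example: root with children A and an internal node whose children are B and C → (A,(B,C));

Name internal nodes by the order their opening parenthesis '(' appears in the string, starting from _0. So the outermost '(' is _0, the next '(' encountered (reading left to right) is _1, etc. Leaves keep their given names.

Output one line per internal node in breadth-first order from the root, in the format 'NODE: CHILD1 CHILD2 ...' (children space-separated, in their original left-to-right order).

Input: (((H,Y,S),(E,X),(R,B)),U);
Scanning left-to-right, naming '(' by encounter order:
  pos 0: '(' -> open internal node _0 (depth 1)
  pos 1: '(' -> open internal node _1 (depth 2)
  pos 2: '(' -> open internal node _2 (depth 3)
  pos 8: ')' -> close internal node _2 (now at depth 2)
  pos 10: '(' -> open internal node _3 (depth 3)
  pos 14: ')' -> close internal node _3 (now at depth 2)
  pos 16: '(' -> open internal node _4 (depth 3)
  pos 20: ')' -> close internal node _4 (now at depth 2)
  pos 21: ')' -> close internal node _1 (now at depth 1)
  pos 24: ')' -> close internal node _0 (now at depth 0)
Total internal nodes: 5
BFS adjacency from root:
  _0: _1 U
  _1: _2 _3 _4
  _2: H Y S
  _3: E X
  _4: R B

Answer: _0: _1 U
_1: _2 _3 _4
_2: H Y S
_3: E X
_4: R B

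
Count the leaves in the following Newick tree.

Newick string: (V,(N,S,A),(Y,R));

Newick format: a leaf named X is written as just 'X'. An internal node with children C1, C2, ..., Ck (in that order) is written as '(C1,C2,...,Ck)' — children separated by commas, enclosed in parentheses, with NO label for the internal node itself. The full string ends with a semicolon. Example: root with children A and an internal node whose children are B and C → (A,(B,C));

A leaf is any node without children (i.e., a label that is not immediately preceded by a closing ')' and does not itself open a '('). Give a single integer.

Newick: (V,(N,S,A),(Y,R));
Scan left-to-right; a leaf is any maximal label run not followed by '(':
  pos 1: leaf 'V' → count = 1
  pos 4: leaf 'N' → count = 2
  pos 6: leaf 'S' → count = 3
  pos 8: leaf 'A' → count = 4
  pos 12: leaf 'Y' → count = 5
  pos 14: leaf 'R' → count = 6
Total leaves: 6

Answer: 6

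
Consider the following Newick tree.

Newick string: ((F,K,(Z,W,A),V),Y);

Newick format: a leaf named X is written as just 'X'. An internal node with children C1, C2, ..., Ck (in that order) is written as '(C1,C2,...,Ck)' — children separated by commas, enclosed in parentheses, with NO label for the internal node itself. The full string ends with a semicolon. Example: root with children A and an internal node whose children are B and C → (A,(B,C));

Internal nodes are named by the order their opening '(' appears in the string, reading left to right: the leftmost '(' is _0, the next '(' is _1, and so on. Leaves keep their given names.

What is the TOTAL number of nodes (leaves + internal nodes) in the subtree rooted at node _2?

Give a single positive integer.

Answer: 4

Derivation:
Newick: ((F,K,(Z,W,A),V),Y);
Locate _2: it is the '(' at position 6 (the 3rd '(' reading left to right).
Query: subtree rooted at _2
_2: subtree_size = 1 + 3
  Z: subtree_size = 1 + 0
  W: subtree_size = 1 + 0
  A: subtree_size = 1 + 0
Total subtree size of _2: 4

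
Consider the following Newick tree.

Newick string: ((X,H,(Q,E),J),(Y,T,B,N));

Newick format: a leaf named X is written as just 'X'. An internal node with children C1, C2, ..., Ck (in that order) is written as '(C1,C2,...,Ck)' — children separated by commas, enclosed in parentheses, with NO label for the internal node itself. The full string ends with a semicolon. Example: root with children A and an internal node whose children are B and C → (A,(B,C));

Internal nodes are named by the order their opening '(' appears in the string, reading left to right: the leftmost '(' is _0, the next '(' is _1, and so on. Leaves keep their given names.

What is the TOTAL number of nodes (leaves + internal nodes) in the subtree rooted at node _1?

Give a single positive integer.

Newick: ((X,H,(Q,E),J),(Y,T,B,N));
Locate _1: it is the '(' at position 1 (the 2nd '(' reading left to right).
Query: subtree rooted at _1
_1: subtree_size = 1 + 6
  X: subtree_size = 1 + 0
  H: subtree_size = 1 + 0
  _2: subtree_size = 1 + 2
    Q: subtree_size = 1 + 0
    E: subtree_size = 1 + 0
  J: subtree_size = 1 + 0
Total subtree size of _1: 7

Answer: 7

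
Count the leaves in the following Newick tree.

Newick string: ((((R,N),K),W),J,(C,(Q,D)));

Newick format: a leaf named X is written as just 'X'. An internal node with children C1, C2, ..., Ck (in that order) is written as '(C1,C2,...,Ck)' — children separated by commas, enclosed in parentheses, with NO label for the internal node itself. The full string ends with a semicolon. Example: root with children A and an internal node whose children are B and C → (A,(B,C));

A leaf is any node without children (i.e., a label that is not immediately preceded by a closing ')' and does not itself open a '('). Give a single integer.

Newick: ((((R,N),K),W),J,(C,(Q,D)));
Scan left-to-right; a leaf is any maximal label run not followed by '(':
  pos 4: leaf 'R' → count = 1
  pos 6: leaf 'N' → count = 2
  pos 9: leaf 'K' → count = 3
  pos 12: leaf 'W' → count = 4
  pos 15: leaf 'J' → count = 5
  pos 18: leaf 'C' → count = 6
  pos 21: leaf 'Q' → count = 7
  pos 23: leaf 'D' → count = 8
Total leaves: 8

Answer: 8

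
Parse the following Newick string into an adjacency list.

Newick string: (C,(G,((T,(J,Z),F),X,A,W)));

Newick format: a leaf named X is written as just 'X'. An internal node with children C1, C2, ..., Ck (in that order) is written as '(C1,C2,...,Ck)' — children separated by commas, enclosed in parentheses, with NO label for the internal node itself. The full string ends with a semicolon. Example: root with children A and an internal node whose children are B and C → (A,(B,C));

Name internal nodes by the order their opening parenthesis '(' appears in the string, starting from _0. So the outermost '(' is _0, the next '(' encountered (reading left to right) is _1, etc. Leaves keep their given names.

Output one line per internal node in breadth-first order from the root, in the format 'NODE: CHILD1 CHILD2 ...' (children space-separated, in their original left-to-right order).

Answer: _0: C _1
_1: G _2
_2: _3 X A W
_3: T _4 F
_4: J Z

Derivation:
Input: (C,(G,((T,(J,Z),F),X,A,W)));
Scanning left-to-right, naming '(' by encounter order:
  pos 0: '(' -> open internal node _0 (depth 1)
  pos 3: '(' -> open internal node _1 (depth 2)
  pos 6: '(' -> open internal node _2 (depth 3)
  pos 7: '(' -> open internal node _3 (depth 4)
  pos 10: '(' -> open internal node _4 (depth 5)
  pos 14: ')' -> close internal node _4 (now at depth 4)
  pos 17: ')' -> close internal node _3 (now at depth 3)
  pos 24: ')' -> close internal node _2 (now at depth 2)
  pos 25: ')' -> close internal node _1 (now at depth 1)
  pos 26: ')' -> close internal node _0 (now at depth 0)
Total internal nodes: 5
BFS adjacency from root:
  _0: C _1
  _1: G _2
  _2: _3 X A W
  _3: T _4 F
  _4: J Z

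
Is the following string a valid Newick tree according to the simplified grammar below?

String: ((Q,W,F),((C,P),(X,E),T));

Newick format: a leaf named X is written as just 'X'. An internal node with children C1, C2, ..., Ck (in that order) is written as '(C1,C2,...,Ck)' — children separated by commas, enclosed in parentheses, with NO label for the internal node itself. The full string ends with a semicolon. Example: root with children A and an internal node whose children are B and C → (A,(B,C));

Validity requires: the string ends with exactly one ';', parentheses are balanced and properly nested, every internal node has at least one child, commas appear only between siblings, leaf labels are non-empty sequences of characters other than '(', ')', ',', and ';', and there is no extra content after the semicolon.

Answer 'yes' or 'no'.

Answer: yes

Derivation:
Input: ((Q,W,F),((C,P),(X,E),T));
Paren balance: 5 '(' vs 5 ')' OK
Ends with single ';': True
Full parse: OK
Valid: True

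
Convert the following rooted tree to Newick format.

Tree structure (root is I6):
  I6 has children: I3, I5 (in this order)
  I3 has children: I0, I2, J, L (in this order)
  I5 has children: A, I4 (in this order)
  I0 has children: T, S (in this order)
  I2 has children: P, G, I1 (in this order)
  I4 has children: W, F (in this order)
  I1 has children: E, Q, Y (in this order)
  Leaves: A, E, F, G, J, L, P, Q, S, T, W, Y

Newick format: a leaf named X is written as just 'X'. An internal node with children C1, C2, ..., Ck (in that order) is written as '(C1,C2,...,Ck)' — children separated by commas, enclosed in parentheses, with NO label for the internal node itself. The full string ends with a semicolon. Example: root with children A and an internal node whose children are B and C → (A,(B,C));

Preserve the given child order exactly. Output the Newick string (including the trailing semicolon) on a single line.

Answer: (((T,S),(P,G,(E,Q,Y)),J,L),(A,(W,F)));

Derivation:
internal I6 with children ['I3', 'I5']
  internal I3 with children ['I0', 'I2', 'J', 'L']
    internal I0 with children ['T', 'S']
      leaf 'T' → 'T'
      leaf 'S' → 'S'
    → '(T,S)'
    internal I2 with children ['P', 'G', 'I1']
      leaf 'P' → 'P'
      leaf 'G' → 'G'
      internal I1 with children ['E', 'Q', 'Y']
        leaf 'E' → 'E'
        leaf 'Q' → 'Q'
        leaf 'Y' → 'Y'
      → '(E,Q,Y)'
    → '(P,G,(E,Q,Y))'
    leaf 'J' → 'J'
    leaf 'L' → 'L'
  → '((T,S),(P,G,(E,Q,Y)),J,L)'
  internal I5 with children ['A', 'I4']
    leaf 'A' → 'A'
    internal I4 with children ['W', 'F']
      leaf 'W' → 'W'
      leaf 'F' → 'F'
    → '(W,F)'
  → '(A,(W,F))'
→ '(((T,S),(P,G,(E,Q,Y)),J,L),(A,(W,F)))'
Final: (((T,S),(P,G,(E,Q,Y)),J,L),(A,(W,F)));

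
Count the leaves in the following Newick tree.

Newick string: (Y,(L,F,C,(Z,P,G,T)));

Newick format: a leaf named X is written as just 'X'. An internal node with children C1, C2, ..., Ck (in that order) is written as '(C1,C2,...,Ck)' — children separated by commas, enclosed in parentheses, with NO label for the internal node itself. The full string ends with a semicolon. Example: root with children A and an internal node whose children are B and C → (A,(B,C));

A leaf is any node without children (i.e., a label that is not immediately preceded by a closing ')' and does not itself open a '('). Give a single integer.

Answer: 8

Derivation:
Newick: (Y,(L,F,C,(Z,P,G,T)));
Scan left-to-right; a leaf is any maximal label run not followed by '(':
  pos 1: leaf 'Y' → count = 1
  pos 4: leaf 'L' → count = 2
  pos 6: leaf 'F' → count = 3
  pos 8: leaf 'C' → count = 4
  pos 11: leaf 'Z' → count = 5
  pos 13: leaf 'P' → count = 6
  pos 15: leaf 'G' → count = 7
  pos 17: leaf 'T' → count = 8
Total leaves: 8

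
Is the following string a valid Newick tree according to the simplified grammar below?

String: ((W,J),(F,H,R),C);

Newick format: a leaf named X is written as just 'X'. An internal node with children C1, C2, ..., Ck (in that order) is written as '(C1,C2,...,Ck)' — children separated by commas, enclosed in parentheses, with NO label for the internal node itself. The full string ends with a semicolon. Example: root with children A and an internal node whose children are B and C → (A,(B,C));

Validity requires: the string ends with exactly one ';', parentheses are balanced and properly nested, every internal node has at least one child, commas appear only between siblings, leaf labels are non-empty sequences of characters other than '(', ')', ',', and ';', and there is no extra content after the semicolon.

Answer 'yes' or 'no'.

Input: ((W,J),(F,H,R),C);
Paren balance: 3 '(' vs 3 ')' OK
Ends with single ';': True
Full parse: OK
Valid: True

Answer: yes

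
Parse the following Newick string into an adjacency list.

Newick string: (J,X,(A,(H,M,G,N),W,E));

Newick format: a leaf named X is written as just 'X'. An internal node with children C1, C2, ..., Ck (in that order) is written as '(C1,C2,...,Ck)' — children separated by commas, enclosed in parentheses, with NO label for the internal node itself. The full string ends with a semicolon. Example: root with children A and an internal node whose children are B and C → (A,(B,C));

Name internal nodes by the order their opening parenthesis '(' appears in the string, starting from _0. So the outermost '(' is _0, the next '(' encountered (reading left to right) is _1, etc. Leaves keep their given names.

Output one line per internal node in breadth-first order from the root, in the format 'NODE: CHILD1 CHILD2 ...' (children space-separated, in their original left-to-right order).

Input: (J,X,(A,(H,M,G,N),W,E));
Scanning left-to-right, naming '(' by encounter order:
  pos 0: '(' -> open internal node _0 (depth 1)
  pos 5: '(' -> open internal node _1 (depth 2)
  pos 8: '(' -> open internal node _2 (depth 3)
  pos 16: ')' -> close internal node _2 (now at depth 2)
  pos 21: ')' -> close internal node _1 (now at depth 1)
  pos 22: ')' -> close internal node _0 (now at depth 0)
Total internal nodes: 3
BFS adjacency from root:
  _0: J X _1
  _1: A _2 W E
  _2: H M G N

Answer: _0: J X _1
_1: A _2 W E
_2: H M G N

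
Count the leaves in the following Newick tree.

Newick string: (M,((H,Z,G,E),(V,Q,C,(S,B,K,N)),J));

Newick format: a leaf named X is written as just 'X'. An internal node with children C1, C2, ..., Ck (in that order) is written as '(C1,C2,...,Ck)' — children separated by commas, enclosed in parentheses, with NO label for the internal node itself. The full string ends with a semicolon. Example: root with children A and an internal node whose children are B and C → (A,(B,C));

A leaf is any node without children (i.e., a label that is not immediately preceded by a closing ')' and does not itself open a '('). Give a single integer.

Newick: (M,((H,Z,G,E),(V,Q,C,(S,B,K,N)),J));
Scan left-to-right; a leaf is any maximal label run not followed by '(':
  pos 1: leaf 'M' → count = 1
  pos 5: leaf 'H' → count = 2
  pos 7: leaf 'Z' → count = 3
  pos 9: leaf 'G' → count = 4
  pos 11: leaf 'E' → count = 5
  pos 15: leaf 'V' → count = 6
  pos 17: leaf 'Q' → count = 7
  pos 19: leaf 'C' → count = 8
  pos 22: leaf 'S' → count = 9
  pos 24: leaf 'B' → count = 10
  pos 26: leaf 'K' → count = 11
  pos 28: leaf 'N' → count = 12
  pos 32: leaf 'J' → count = 13
Total leaves: 13

Answer: 13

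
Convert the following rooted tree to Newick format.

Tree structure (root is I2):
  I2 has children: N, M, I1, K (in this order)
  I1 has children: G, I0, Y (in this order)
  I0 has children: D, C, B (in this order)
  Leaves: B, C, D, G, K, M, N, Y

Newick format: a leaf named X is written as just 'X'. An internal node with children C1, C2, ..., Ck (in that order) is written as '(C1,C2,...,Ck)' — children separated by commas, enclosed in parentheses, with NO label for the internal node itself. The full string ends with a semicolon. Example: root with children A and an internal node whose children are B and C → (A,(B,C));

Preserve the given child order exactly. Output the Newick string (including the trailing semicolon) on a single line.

internal I2 with children ['N', 'M', 'I1', 'K']
  leaf 'N' → 'N'
  leaf 'M' → 'M'
  internal I1 with children ['G', 'I0', 'Y']
    leaf 'G' → 'G'
    internal I0 with children ['D', 'C', 'B']
      leaf 'D' → 'D'
      leaf 'C' → 'C'
      leaf 'B' → 'B'
    → '(D,C,B)'
    leaf 'Y' → 'Y'
  → '(G,(D,C,B),Y)'
  leaf 'K' → 'K'
→ '(N,M,(G,(D,C,B),Y),K)'
Final: (N,M,(G,(D,C,B),Y),K);

Answer: (N,M,(G,(D,C,B),Y),K);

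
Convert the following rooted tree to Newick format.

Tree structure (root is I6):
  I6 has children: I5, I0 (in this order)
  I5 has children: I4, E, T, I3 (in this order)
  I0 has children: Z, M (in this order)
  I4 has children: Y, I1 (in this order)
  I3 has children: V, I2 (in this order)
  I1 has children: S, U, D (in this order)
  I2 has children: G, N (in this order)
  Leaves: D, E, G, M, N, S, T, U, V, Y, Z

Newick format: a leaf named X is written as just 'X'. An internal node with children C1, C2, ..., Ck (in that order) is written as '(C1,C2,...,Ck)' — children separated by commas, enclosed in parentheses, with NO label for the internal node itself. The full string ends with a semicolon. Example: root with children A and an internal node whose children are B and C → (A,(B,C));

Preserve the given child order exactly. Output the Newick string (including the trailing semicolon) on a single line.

internal I6 with children ['I5', 'I0']
  internal I5 with children ['I4', 'E', 'T', 'I3']
    internal I4 with children ['Y', 'I1']
      leaf 'Y' → 'Y'
      internal I1 with children ['S', 'U', 'D']
        leaf 'S' → 'S'
        leaf 'U' → 'U'
        leaf 'D' → 'D'
      → '(S,U,D)'
    → '(Y,(S,U,D))'
    leaf 'E' → 'E'
    leaf 'T' → 'T'
    internal I3 with children ['V', 'I2']
      leaf 'V' → 'V'
      internal I2 with children ['G', 'N']
        leaf 'G' → 'G'
        leaf 'N' → 'N'
      → '(G,N)'
    → '(V,(G,N))'
  → '((Y,(S,U,D)),E,T,(V,(G,N)))'
  internal I0 with children ['Z', 'M']
    leaf 'Z' → 'Z'
    leaf 'M' → 'M'
  → '(Z,M)'
→ '(((Y,(S,U,D)),E,T,(V,(G,N))),(Z,M))'
Final: (((Y,(S,U,D)),E,T,(V,(G,N))),(Z,M));

Answer: (((Y,(S,U,D)),E,T,(V,(G,N))),(Z,M));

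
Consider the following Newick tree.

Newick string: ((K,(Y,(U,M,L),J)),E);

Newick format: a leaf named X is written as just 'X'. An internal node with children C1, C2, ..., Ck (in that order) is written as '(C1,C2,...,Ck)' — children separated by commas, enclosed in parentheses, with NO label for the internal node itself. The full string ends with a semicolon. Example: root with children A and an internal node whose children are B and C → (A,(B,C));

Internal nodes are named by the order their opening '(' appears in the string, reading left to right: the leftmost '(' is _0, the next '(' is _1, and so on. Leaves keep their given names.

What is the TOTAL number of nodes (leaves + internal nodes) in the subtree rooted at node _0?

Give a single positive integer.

Newick: ((K,(Y,(U,M,L),J)),E);
Locate _0: it is the '(' at position 0 (the 1st '(' reading left to right).
Query: subtree rooted at _0
_0: subtree_size = 1 + 10
  _1: subtree_size = 1 + 8
    K: subtree_size = 1 + 0
    _2: subtree_size = 1 + 6
      Y: subtree_size = 1 + 0
      _3: subtree_size = 1 + 3
        U: subtree_size = 1 + 0
        M: subtree_size = 1 + 0
        L: subtree_size = 1 + 0
      J: subtree_size = 1 + 0
  E: subtree_size = 1 + 0
Total subtree size of _0: 11

Answer: 11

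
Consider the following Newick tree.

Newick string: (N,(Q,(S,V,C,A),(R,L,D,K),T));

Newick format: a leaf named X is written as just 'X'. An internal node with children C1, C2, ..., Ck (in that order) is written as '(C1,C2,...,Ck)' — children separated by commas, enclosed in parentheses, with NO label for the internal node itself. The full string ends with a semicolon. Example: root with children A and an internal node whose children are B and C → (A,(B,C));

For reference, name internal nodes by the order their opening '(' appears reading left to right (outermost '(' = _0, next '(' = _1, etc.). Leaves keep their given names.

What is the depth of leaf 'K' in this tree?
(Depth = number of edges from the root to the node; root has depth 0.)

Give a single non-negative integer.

Newick: (N,(Q,(S,V,C,A),(R,L,D,K),T));
Naming internals by '(' encounter order: outermost '(' = _0, next = _1, ...
Query node: K
Path from root: _0 -> _1 -> _3 -> K
Depth of K: 3 (number of edges from root)

Answer: 3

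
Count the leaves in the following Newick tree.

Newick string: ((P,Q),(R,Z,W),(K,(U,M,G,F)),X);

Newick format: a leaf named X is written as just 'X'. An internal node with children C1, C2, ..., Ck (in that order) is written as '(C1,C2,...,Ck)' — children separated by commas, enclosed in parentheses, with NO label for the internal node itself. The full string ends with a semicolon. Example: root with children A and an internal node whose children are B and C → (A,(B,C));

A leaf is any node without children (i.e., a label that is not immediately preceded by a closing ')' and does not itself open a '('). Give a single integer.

Newick: ((P,Q),(R,Z,W),(K,(U,M,G,F)),X);
Scan left-to-right; a leaf is any maximal label run not followed by '(':
  pos 2: leaf 'P' → count = 1
  pos 4: leaf 'Q' → count = 2
  pos 8: leaf 'R' → count = 3
  pos 10: leaf 'Z' → count = 4
  pos 12: leaf 'W' → count = 5
  pos 16: leaf 'K' → count = 6
  pos 19: leaf 'U' → count = 7
  pos 21: leaf 'M' → count = 8
  pos 23: leaf 'G' → count = 9
  pos 25: leaf 'F' → count = 10
  pos 29: leaf 'X' → count = 11
Total leaves: 11

Answer: 11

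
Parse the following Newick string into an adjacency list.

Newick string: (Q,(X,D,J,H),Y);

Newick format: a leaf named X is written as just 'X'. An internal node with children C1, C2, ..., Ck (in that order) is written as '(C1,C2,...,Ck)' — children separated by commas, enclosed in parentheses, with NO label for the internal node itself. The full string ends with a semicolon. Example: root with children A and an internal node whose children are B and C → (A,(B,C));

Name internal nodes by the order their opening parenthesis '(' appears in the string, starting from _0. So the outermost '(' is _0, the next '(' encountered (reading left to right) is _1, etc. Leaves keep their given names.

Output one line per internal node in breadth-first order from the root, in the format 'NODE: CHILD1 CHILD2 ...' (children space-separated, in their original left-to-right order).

Answer: _0: Q _1 Y
_1: X D J H

Derivation:
Input: (Q,(X,D,J,H),Y);
Scanning left-to-right, naming '(' by encounter order:
  pos 0: '(' -> open internal node _0 (depth 1)
  pos 3: '(' -> open internal node _1 (depth 2)
  pos 11: ')' -> close internal node _1 (now at depth 1)
  pos 14: ')' -> close internal node _0 (now at depth 0)
Total internal nodes: 2
BFS adjacency from root:
  _0: Q _1 Y
  _1: X D J H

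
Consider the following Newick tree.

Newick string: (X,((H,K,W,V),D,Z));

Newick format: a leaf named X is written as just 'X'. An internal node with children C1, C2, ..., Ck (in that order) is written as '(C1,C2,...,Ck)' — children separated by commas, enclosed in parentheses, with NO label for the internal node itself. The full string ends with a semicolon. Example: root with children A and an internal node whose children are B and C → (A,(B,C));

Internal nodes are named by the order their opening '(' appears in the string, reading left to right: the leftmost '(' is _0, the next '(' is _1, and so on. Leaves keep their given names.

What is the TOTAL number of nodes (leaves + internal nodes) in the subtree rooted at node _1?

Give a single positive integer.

Newick: (X,((H,K,W,V),D,Z));
Locate _1: it is the '(' at position 3 (the 2nd '(' reading left to right).
Query: subtree rooted at _1
_1: subtree_size = 1 + 7
  _2: subtree_size = 1 + 4
    H: subtree_size = 1 + 0
    K: subtree_size = 1 + 0
    W: subtree_size = 1 + 0
    V: subtree_size = 1 + 0
  D: subtree_size = 1 + 0
  Z: subtree_size = 1 + 0
Total subtree size of _1: 8

Answer: 8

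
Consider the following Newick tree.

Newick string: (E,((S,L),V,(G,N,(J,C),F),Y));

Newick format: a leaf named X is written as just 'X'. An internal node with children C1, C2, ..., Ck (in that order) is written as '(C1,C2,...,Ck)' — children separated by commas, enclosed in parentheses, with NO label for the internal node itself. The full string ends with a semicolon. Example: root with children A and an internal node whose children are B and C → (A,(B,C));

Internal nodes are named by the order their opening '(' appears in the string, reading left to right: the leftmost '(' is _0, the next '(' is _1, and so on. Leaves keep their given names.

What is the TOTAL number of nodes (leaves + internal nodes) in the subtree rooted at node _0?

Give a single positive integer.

Newick: (E,((S,L),V,(G,N,(J,C),F),Y));
Locate _0: it is the '(' at position 0 (the 1st '(' reading left to right).
Query: subtree rooted at _0
_0: subtree_size = 1 + 14
  E: subtree_size = 1 + 0
  _1: subtree_size = 1 + 12
    _2: subtree_size = 1 + 2
      S: subtree_size = 1 + 0
      L: subtree_size = 1 + 0
    V: subtree_size = 1 + 0
    _3: subtree_size = 1 + 6
      G: subtree_size = 1 + 0
      N: subtree_size = 1 + 0
      _4: subtree_size = 1 + 2
        J: subtree_size = 1 + 0
        C: subtree_size = 1 + 0
      F: subtree_size = 1 + 0
    Y: subtree_size = 1 + 0
Total subtree size of _0: 15

Answer: 15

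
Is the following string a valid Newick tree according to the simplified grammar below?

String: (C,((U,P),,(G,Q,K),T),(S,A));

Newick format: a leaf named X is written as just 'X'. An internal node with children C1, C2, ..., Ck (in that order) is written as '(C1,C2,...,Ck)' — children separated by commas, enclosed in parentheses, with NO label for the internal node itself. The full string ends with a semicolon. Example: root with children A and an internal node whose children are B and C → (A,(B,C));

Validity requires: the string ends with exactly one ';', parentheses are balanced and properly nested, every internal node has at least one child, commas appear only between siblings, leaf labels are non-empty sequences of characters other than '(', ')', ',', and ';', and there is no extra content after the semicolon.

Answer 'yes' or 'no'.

Input: (C,((U,P),,(G,Q,K),T),(S,A));
Paren balance: 5 '(' vs 5 ')' OK
Ends with single ';': True
Full parse: FAILS (empty leaf label at pos 10)
Valid: False

Answer: no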